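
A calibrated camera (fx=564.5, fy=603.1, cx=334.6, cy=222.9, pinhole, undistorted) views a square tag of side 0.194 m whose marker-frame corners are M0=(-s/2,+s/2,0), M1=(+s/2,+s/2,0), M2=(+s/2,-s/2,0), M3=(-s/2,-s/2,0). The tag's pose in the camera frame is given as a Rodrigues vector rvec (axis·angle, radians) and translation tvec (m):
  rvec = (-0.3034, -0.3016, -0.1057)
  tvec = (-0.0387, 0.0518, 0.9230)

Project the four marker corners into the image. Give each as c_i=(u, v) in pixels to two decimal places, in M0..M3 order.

Intrinsics K: fx=564.5, fy=603.1, cx=334.6, cy=222.9
Marker side s = 0.194 m; corners in marker frame (Z=0):
  M0 = (-0.0970, +0.0970, 0)
  M1 = (+0.0970, +0.0970, 0)
  M2 = (+0.0970, -0.0970, 0)
  M3 = (-0.0970, -0.0970, 0)
rvec = (-0.3034, -0.3016, -0.1057), |rvec| = θ = 0.44067 rad = 25.248°
Rodrigues: sinθ=0.42654, 1−cosθ=0.09553; R = I + sinθ·[k]× + (1−cosθ)·[k]×²:
    [+0.94975 +0.14733 -0.27616]
    [-0.05730 +0.94922 +0.30936]
    [+0.30771 -0.27799 +0.90996]
t = (-0.0387, 0.0518, 0.9230) m
M0: Pc = R·M0+t = (-0.11654, +0.14943, +0.86619); u = 564.5·(-0.11654)/0.86619 + 334.6 = 258.6532, v = 603.1·(+0.14943)/0.86619 + 222.9 = 326.9449
M1: Pc = R·M1+t = (+0.06772, +0.13832, +0.92588); u = 564.5·(+0.06772)/0.92588 + 334.6 = 375.8863, v = 603.1·(+0.13832)/0.92588 + 222.9 = 312.9964
M2: Pc = R·M2+t = (+0.03914, -0.04583, +0.97981); u = 564.5·(+0.03914)/0.97981 + 334.6 = 357.1469, v = 603.1·(-0.04583)/0.97981 + 222.9 = 194.6894
M3: Pc = R·M3+t = (-0.14512, -0.03472, +0.92012); u = 564.5·(-0.14512)/0.92012 + 334.6 = 245.5694, v = 603.1·(-0.03472)/0.92012 + 222.9 = 200.1447

c0=(258.65, 326.94) c1=(375.89, 313.00) c2=(357.15, 194.69) c3=(245.57, 200.14)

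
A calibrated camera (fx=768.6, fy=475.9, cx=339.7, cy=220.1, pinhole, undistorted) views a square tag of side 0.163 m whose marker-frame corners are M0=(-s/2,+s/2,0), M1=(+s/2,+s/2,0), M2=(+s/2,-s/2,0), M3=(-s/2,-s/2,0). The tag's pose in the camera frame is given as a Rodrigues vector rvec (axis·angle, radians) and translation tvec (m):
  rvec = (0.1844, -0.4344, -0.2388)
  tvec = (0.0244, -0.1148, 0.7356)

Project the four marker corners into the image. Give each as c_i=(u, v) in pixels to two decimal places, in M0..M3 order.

c0=(305.70, 210.10) c1=(448.72, 184.58) c2=(422.53, 83.88) c3=(269.36, 101.37)

Intrinsics K: fx=768.6, fy=475.9, cx=339.7, cy=220.1
Marker side s = 0.163 m; corners in marker frame (Z=0):
  M0 = (-0.0815, +0.0815, 0)
  M1 = (+0.0815, +0.0815, 0)
  M2 = (+0.0815, -0.0815, 0)
  M3 = (-0.0815, -0.0815, 0)
rvec = (0.1844, -0.4344, -0.2388), |rvec| = θ = 0.52890 rad = 30.304°
Rodrigues: sinθ=0.50458, 1−cosθ=0.13664; R = I + sinθ·[k]× + (1−cosθ)·[k]×²:
    [+0.87997 +0.18869 -0.43594]
    [-0.26695 +0.95554 -0.12525]
    [+0.39292 +0.22659 +0.89122]
t = (0.0244, -0.1148, 0.7356) m
M0: Pc = R·M0+t = (-0.03194, -0.01517, +0.72204); u = 768.6·(-0.03194)/0.72204 + 339.7 = 305.7014, v = 475.9·(-0.01517)/0.72204 + 220.1 = 210.1031
M1: Pc = R·M1+t = (+0.11150, -0.05868, +0.78609); u = 768.6·(+0.11150)/0.78609 + 339.7 = 448.7157, v = 475.9·(-0.05868)/0.78609 + 220.1 = 184.5750
M2: Pc = R·M2+t = (+0.08074, -0.21443, +0.74916); u = 768.6·(+0.08074)/0.74916 + 339.7 = 422.5348, v = 475.9·(-0.21443)/0.74916 + 220.1 = 83.8821
M3: Pc = R·M3+t = (-0.06270, -0.17092, +0.68511); u = 768.6·(-0.06270)/0.68511 + 339.7 = 269.3631, v = 475.9·(-0.17092)/0.68511 + 220.1 = 101.3733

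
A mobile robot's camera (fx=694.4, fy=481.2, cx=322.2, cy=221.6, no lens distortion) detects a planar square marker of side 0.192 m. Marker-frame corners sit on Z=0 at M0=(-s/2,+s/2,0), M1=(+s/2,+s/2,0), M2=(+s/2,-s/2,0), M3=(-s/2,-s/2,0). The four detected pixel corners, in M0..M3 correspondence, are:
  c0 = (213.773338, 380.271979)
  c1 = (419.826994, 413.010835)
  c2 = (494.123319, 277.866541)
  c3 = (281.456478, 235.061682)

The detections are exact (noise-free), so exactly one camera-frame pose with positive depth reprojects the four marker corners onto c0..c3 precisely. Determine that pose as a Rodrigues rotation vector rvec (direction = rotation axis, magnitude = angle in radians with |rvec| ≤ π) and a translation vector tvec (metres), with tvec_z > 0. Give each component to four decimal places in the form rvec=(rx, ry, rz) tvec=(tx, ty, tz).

Intrinsics K: fx=694.4, fy=481.2, cx=322.2, cy=221.6
Marker side s = 0.192 m; corners in marker frame (Z=0):
  M0 = (-0.0960, +0.0960, 0)
  M1 = (+0.0960, +0.0960, 0)
  M2 = (+0.0960, -0.0960, 0)
  M3 = (-0.0960, -0.0960, 0)
Detected image corners:
  c0 = (213.773338, 380.271979) px
  c1 = (419.826994, 413.010835) px
  c2 = (494.123319, 277.866541) px
  c3 = (281.456478, 235.061682) px
Planar DLT: solve 8×8 A·h = b for H (H[2,2]=1):
  H  [+1196.39613 -276.19384 +354.42105]
  H  [+294.70007 +816.50188 +328.89659]
  H  [+0.30207 +0.26695 +1.00000]
B = K⁻¹H; ‖b₁‖=1.679406, ‖b₂‖=1.679406; λ = 2/(‖b₁‖+‖b₂‖) = 0.595449, sign → tz>0 ⇒ λ=+0.595449
r₁ = λ·B[:,0] = (+0.94245,+0.28184,+0.17987); r₂ = λ·B[:,1] = (-0.31059,+0.93716,+0.15895)
r₃ = r₁×r₂ = (-0.12377,-0.20567,+0.97076); SVD([r₁ r₂ r₃]) → R = UVᵀ:
  R  [+0.94245 -0.31059 -0.12377]
  R  [+0.28184 +0.93716 -0.20567]
  R  [+0.17987 +0.15895 +0.97076]
t = (+0.02763, +0.13277, +0.59545) m
tr R = 2.850374; θ = arccos((tr R − 1)/2) = 0.389268 rad = 22.303°
axis k = ((R−Rᵀ)₃₂, (R−Rᵀ)₁₃, (R−Rᵀ)₂₁) / (2 sinθ) = (+0.480386, -0.400039, +0.780512)
rvec = θ·k = (+0.186999, -0.155722, +0.303828)

rvec=(0.1870, -0.1557, 0.3038) tvec=(0.0276, 0.1328, 0.5954)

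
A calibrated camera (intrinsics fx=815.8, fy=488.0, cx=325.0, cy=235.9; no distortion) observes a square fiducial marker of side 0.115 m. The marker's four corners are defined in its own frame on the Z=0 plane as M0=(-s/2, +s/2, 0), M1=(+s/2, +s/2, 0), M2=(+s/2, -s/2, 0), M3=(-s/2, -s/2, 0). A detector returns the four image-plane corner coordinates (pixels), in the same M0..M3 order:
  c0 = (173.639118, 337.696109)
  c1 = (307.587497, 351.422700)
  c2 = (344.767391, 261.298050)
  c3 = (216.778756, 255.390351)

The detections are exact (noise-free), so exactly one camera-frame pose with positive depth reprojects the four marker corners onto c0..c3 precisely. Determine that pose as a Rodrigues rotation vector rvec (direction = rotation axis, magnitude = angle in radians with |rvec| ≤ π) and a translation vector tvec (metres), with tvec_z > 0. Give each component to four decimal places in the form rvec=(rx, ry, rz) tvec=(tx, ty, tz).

rvec=(-0.4418, 0.4405, 0.1510) tvec=(-0.0501, 0.0807, 0.6168)

Intrinsics K: fx=815.8, fy=488.0, cx=325.0, cy=235.9
Marker side s = 0.115 m; corners in marker frame (Z=0):
  M0 = (-0.0575, +0.0575, 0)
  M1 = (+0.0575, +0.0575, 0)
  M2 = (+0.0575, -0.0575, 0)
  M3 = (-0.0575, -0.0575, 0)
Detected image corners:
  c0 = (173.639118, 337.696109) px
  c1 = (307.587497, 351.422700) px
  c2 = (344.767391, 261.298050) px
  c3 = (216.778756, 255.390351) px
Planar DLT: solve 8×8 A·h = b for H (H[2,2]=1):
  H  [+950.63882 -510.87443 +258.69914]
  H  [-132.42139 +562.59686 +299.72213]
  H  [-0.71847 -0.61601 +1.00000]
B = K⁻¹H; ‖b₁‖=1.621372, ‖b₂‖=1.621372; λ = 2/(‖b₁‖+‖b₂‖) = 0.616762, sign → tz>0 ⇒ λ=+0.616762
r₁ = λ·B[:,0] = (+0.89524,+0.04685,-0.44312); r₂ = λ·B[:,1] = (-0.23487,+0.89470,-0.37993)
r₃ = r₁×r₂ = (+0.37867,+0.44420,+0.81197); SVD([r₁ r₂ r₃]) → R = UVᵀ:
  R  [+0.89524 -0.23487 +0.37867]
  R  [+0.04685 +0.89470 +0.44420]
  R  [-0.44312 -0.37993 +0.81197]
t = (-0.05012, +0.08066, +0.61676) m
tr R = 2.601905; θ = arccos((tr R − 1)/2) = 0.641912 rad = 36.779°
axis k = ((R−Rᵀ)₃₂, (R−Rᵀ)₁₃, (R−Rᵀ)₂₁) / (2 sinθ) = (-0.688237, +0.686280, +0.235266)
rvec = θ·k = (-0.441788, +0.440531, +0.151020)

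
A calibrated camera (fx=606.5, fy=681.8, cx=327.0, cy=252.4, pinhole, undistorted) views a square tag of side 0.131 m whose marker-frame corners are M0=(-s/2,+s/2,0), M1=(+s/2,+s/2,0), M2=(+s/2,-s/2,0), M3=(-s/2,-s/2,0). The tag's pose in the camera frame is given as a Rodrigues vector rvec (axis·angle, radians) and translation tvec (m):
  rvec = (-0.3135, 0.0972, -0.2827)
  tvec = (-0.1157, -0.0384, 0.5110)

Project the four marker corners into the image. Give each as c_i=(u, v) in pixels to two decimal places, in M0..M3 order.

c0=(128.71, 308.05) c1=(282.01, 255.80) c2=(246.62, 101.35) c3=(105.66, 151.45)

Intrinsics K: fx=606.5, fy=681.8, cx=327.0, cy=252.4
Marker side s = 0.131 m; corners in marker frame (Z=0):
  M0 = (-0.0655, +0.0655, 0)
  M1 = (+0.0655, +0.0655, 0)
  M2 = (+0.0655, -0.0655, 0)
  M3 = (-0.0655, -0.0655, 0)
rvec = (-0.3135, 0.0972, -0.2827), |rvec| = θ = 0.43319 rad = 24.820°
Rodrigues: sinθ=0.41976, 1−cosθ=0.09237; R = I + sinθ·[k]× + (1−cosθ)·[k]×²:
    [+0.95601 +0.25894 +0.13781]
    [-0.28894 +0.91228 +0.29026]
    [-0.05056 -0.31731 +0.94697]
t = (-0.1157, -0.0384, 0.5110) m
M0: Pc = R·M0+t = (-0.16136, +0.04028, +0.49353); u = 606.5·(-0.16136)/0.49353 + 327.0 = 128.7060, v = 681.8·(+0.04028)/0.49353 + 252.4 = 308.0464
M1: Pc = R·M1+t = (-0.03612, +0.00243, +0.48690); u = 606.5·(-0.03612)/0.48690 + 327.0 = 282.0073, v = 681.8·(+0.00243)/0.48690 + 252.4 = 255.8013
M2: Pc = R·M2+t = (-0.07004, -0.11708, +0.52847); u = 606.5·(-0.07004)/0.52847 + 327.0 = 246.6164, v = 681.8·(-0.11708)/0.52847 + 252.4 = 101.3508
M3: Pc = R·M3+t = (-0.19528, -0.07923, +0.53510); u = 606.5·(-0.19528)/0.53510 + 327.0 = 105.6622, v = 681.8·(-0.07923)/0.53510 + 252.4 = 151.4493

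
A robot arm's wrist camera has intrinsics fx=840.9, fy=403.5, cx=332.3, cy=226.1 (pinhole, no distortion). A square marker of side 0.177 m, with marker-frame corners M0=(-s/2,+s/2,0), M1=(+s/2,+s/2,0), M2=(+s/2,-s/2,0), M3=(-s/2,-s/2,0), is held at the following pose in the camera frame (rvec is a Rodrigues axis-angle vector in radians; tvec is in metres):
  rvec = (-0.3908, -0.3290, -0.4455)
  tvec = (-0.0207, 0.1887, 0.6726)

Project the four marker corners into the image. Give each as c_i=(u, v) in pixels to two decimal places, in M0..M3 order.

c0=(257.90, 419.29) c1=(451.66, 363.08) c2=(346.98, 272.44) c3=(157.42, 314.92)

Intrinsics K: fx=840.9, fy=403.5, cx=332.3, cy=226.1
Marker side s = 0.177 m; corners in marker frame (Z=0):
  M0 = (-0.0885, +0.0885, 0)
  M1 = (+0.0885, +0.0885, 0)
  M2 = (+0.0885, -0.0885, 0)
  M3 = (-0.0885, -0.0885, 0)
rvec = (-0.3908, -0.3290, -0.4455), |rvec| = θ = 0.67782 rad = 38.836°
Rodrigues: sinθ=0.62709, 1−cosθ=0.22106; R = I + sinθ·[k]× + (1−cosθ)·[k]×²:
    [+0.85243 +0.47402 -0.22061]
    [-0.35030 +0.83102 +0.43208]
    [+0.38815 -0.29103 +0.87444]
t = (-0.0207, 0.1887, 0.6726) m
M0: Pc = R·M0+t = (-0.05419, +0.29325, +0.61249); u = 840.9·(-0.05419)/0.61249 + 332.3 = 257.9037, v = 403.5·(+0.29325)/0.61249 + 226.1 = 419.2864
M1: Pc = R·M1+t = (+0.09669, +0.23124, +0.68119); u = 840.9·(+0.09669)/0.68119 + 332.3 = 451.6600, v = 403.5·(+0.23124)/0.68119 + 226.1 = 363.0755
M2: Pc = R·M2+t = (+0.01279, +0.08415, +0.73271); u = 840.9·(+0.01279)/0.73271 + 332.3 = 346.9769, v = 403.5·(+0.08415)/0.73271 + 226.1 = 272.4428
M3: Pc = R·M3+t = (-0.13809, +0.14616, +0.66401); u = 840.9·(-0.13809)/0.66401 + 332.3 = 157.4209, v = 403.5·(+0.14616)/0.66401 + 226.1 = 314.9154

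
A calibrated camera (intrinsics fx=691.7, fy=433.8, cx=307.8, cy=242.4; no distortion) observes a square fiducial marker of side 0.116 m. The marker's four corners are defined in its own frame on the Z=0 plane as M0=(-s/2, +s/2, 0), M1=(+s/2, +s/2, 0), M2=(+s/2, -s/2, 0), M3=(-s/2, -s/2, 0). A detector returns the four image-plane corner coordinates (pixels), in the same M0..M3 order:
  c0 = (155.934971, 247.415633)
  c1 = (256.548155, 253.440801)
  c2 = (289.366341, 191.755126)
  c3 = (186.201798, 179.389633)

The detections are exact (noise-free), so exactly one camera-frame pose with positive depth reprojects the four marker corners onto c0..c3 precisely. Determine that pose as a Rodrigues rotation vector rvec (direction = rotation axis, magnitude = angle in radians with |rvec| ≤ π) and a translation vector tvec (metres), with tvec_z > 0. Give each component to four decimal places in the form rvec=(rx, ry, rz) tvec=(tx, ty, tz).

rvec=(0.4193, -0.5523, 0.2275) tvec=(-0.0858, -0.0380, 0.7071)

Intrinsics K: fx=691.7, fy=433.8, cx=307.8, cy=242.4
Marker side s = 0.116 m; corners in marker frame (Z=0):
  M0 = (-0.0580, +0.0580, 0)
  M1 = (+0.0580, +0.0580, 0)
  M2 = (+0.0580, -0.0580, 0)
  M3 = (-0.0580, -0.0580, 0)
Detected image corners:
  c0 = (155.934971, 247.415633) px
  c1 = (256.548155, 253.440801) px
  c2 = (289.366341, 191.755126) px
  c3 = (186.201798, 179.389633) px
Planar DLT: solve 8×8 A·h = b for H (H[2,2]=1):
  H  [+1050.78842 -171.01655 +223.89388]
  H  [+248.15184 +657.43410 +219.06677]
  H  [+0.77801 +0.45672 +1.00000]
B = K⁻¹H; ‖b₁‖=1.414185, ‖b₂‖=1.414185; λ = 2/(‖b₁‖+‖b₂‖) = 0.707121, sign → tz>0 ⇒ λ=+0.707121
r₁ = λ·B[:,0] = (+0.82941,+0.09709,+0.55014); r₂ = λ·B[:,1] = (-0.31854,+0.89120,+0.32296)
r₃ = r₁×r₂ = (-0.45893,-0.44311,+0.77009); SVD([r₁ r₂ r₃]) → R = UVᵀ:
  R  [+0.82941 -0.31854 -0.45893]
  R  [+0.09709 +0.89120 -0.44311]
  R  [+0.55014 +0.32296 +0.77009]
t = (-0.08578, -0.03803, +0.70712) m
tr R = 2.490692; θ = arccos((tr R − 1)/2) = 0.729743 rad = 41.811°
axis k = ((R−Rᵀ)₃₂, (R−Rᵀ)₁₃, (R−Rᵀ)₂₁) / (2 sinθ) = (+0.574538, -0.756794, +0.311720)
rvec = θ·k = (+0.419265, -0.552265, +0.227475)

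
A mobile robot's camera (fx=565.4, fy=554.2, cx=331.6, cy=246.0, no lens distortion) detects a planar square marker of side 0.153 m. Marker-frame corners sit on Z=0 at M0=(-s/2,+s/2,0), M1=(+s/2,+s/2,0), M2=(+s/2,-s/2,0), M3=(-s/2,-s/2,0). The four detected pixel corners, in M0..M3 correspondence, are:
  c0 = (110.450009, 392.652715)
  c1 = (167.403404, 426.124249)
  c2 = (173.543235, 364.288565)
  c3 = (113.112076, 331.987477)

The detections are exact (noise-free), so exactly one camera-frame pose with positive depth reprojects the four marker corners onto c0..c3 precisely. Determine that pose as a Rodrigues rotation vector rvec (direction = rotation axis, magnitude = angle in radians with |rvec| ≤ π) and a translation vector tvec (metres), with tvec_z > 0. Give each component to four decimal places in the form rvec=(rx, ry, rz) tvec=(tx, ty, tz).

rvec=(0.3661, 0.4334, 0.2868) tvec=(-0.3743, 0.2660, 1.1066)

Intrinsics K: fx=565.4, fy=554.2, cx=331.6, cy=246.0
Marker side s = 0.153 m; corners in marker frame (Z=0):
  M0 = (-0.0765, +0.0765, 0)
  M1 = (+0.0765, +0.0765, 0)
  M2 = (+0.0765, -0.0765, 0)
  M3 = (-0.0765, -0.0765, 0)
Detected image corners:
  c0 = (110.450009, 392.652715) px
  c1 = (167.403404, 426.124249) px
  c2 = (173.543235, 364.288565) px
  c3 = (113.112076, 331.987477) px
Planar DLT: solve 8×8 A·h = b for H (H[2,2]=1):
  H  [+338.13970 +22.78407 +140.34774]
  H  [+93.86300 +537.83753 +379.21191]
  H  [-0.31995 +0.36329 +1.00000]
B = K⁻¹H; ‖b₁‖=0.903693, ‖b₂‖=0.903693; λ = 2/(‖b₁‖+‖b₂‖) = 1.106570, sign → tz>0 ⇒ λ=+1.106570
r₁ = λ·B[:,0] = (+0.86944,+0.34457,-0.35405); r₂ = λ·B[:,1] = (-0.19118,+0.89546,+0.40201)
r₃ = r₁×r₂ = (+0.45556,-0.28183,+0.84442); SVD([r₁ r₂ r₃]) → R = UVᵀ:
  R  [+0.86944 -0.19118 +0.45556]
  R  [+0.34457 +0.89546 -0.28183]
  R  [-0.35405 +0.40201 +0.84442]
t = (-0.37431, +0.26598, +1.10657) m
tr R = 2.609306; θ = arccos((tr R − 1)/2) = 0.635705 rad = 36.423°
axis k = ((R−Rᵀ)₃₂, (R−Rᵀ)₁₃, (R−Rᵀ)₂₁) / (2 sinθ) = (+0.575869, +0.681781, +0.451165)
rvec = θ·k = (+0.366083, +0.433412, +0.286808)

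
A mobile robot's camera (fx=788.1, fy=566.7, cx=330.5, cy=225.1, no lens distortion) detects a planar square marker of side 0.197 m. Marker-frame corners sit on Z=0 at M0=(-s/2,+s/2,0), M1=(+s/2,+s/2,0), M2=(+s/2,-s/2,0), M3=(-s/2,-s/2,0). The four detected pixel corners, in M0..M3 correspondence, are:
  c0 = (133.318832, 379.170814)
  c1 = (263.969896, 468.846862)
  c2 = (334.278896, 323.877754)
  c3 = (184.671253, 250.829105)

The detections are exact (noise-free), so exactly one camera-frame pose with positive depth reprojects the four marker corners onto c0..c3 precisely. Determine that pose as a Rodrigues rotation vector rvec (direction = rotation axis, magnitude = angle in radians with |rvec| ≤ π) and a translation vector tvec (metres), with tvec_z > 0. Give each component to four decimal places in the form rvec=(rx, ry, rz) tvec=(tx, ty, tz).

Intrinsics K: fx=788.1, fy=566.7, cx=330.5, cy=225.1
Marker side s = 0.197 m; corners in marker frame (Z=0):
  M0 = (-0.0985, +0.0985, 0)
  M1 = (+0.0985, +0.0985, 0)
  M2 = (+0.0985, -0.0985, 0)
  M3 = (-0.0985, -0.0985, 0)
Detected image corners:
  c0 = (133.318832, 379.170814) px
  c1 = (263.969896, 468.846862) px
  c2 = (334.278896, 323.877754) px
  c3 = (184.671253, 250.829105) px
Planar DLT: solve 8×8 A·h = b for H (H[2,2]=1):
  H  [+522.90401 -228.73169 +222.43403]
  H  [+124.27248 +808.59561 +354.65126]
  H  [-0.81567 +0.33261 +1.00000]
B = K⁻¹H; ‖b₁‖=1.404143, ‖b₂‖=1.404143; λ = 2/(‖b₁‖+‖b₂‖) = 0.712178, sign → tz>0 ⇒ λ=+0.712178
r₁ = λ·B[:,0] = (+0.71614,+0.38691,-0.58090); r₂ = λ·B[:,1] = (-0.30604,+0.92208,+0.23688)
r₃ = r₁×r₂ = (+0.62729,+0.00814,+0.77875); SVD([r₁ r₂ r₃]) → R = UVᵀ:
  R  [+0.71614 -0.30604 +0.62729]
  R  [+0.38691 +0.92208 +0.00814]
  R  [-0.58090 +0.23688 +0.77875]
t = (-0.09766, +0.16281, +0.71218) m
tr R = 2.416962; θ = arccos((tr R − 1)/2) = 0.783453 rad = 44.889°
axis k = ((R−Rᵀ)₃₂, (R−Rᵀ)₁₃, (R−Rᵀ)₂₁) / (2 sinθ) = (+0.162060, +0.855984, +0.490946)
rvec = θ·k = (+0.126967, +0.670623, +0.384633)

rvec=(0.1270, 0.6706, 0.3846) tvec=(-0.0977, 0.1628, 0.7122)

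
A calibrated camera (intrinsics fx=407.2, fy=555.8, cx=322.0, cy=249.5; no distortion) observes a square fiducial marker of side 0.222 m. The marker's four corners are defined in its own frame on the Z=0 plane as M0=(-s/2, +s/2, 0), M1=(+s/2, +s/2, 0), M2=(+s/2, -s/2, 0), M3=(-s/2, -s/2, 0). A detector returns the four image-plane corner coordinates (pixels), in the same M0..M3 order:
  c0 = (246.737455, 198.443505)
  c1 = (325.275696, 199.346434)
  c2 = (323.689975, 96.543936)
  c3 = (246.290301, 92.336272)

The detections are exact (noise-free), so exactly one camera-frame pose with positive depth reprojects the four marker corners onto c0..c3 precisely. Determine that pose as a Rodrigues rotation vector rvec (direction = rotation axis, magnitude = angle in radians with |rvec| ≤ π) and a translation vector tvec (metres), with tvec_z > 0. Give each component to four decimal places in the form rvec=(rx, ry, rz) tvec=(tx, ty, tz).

Intrinsics K: fx=407.2, fy=555.8, cx=322.0, cy=249.5
Marker side s = 0.222 m; corners in marker frame (Z=0):
  M0 = (-0.1110, +0.1110, 0)
  M1 = (+0.1110, +0.1110, 0)
  M2 = (+0.1110, -0.1110, 0)
  M3 = (-0.1110, -0.1110, 0)
Detected image corners:
  c0 = (246.737455, 198.443505) px
  c1 = (325.275696, 199.346434) px
  c2 = (323.689975, 96.543936) px
  c3 = (246.290301, 92.336272) px
Planar DLT: solve 8×8 A·h = b for H (H[2,2]=1):
  H  [+392.35207 -14.69664 +286.11840]
  H  [+32.71105 +460.47508 +146.29575]
  H  [+0.14417 -0.06766 +1.00000]
B = K⁻¹H; ‖b₁‖=0.861699, ‖b₂‖=0.861699; λ = 2/(‖b₁‖+‖b₂‖) = 1.160498, sign → tz>0 ⇒ λ=+1.160498
r₁ = λ·B[:,0] = (+0.98588,-0.00680,+0.16731); r₂ = λ·B[:,1] = (+0.02020,+0.99671,-0.07852)
r₃ = r₁×r₂ = (-0.16622,+0.08079,+0.98277); SVD([r₁ r₂ r₃]) → R = UVᵀ:
  R  [+0.98588 +0.02020 -0.16622]
  R  [-0.00680 +0.99671 +0.08079]
  R  [+0.16731 -0.07852 +0.98277]
t = (-0.10226, -0.21549, +1.16050) m
tr R = 2.965363; θ = arccos((tr R − 1)/2) = 0.186380 rad = 10.679°
axis k = ((R−Rᵀ)₃₂, (R−Rᵀ)₁₃, (R−Rᵀ)₂₁) / (2 sinθ) = (-0.429851, -0.899954, -0.072876)
rvec = θ·k = (-0.080116, -0.167734, -0.013583)

rvec=(-0.0801, -0.1677, -0.0136) tvec=(-0.1023, -0.2155, 1.1605)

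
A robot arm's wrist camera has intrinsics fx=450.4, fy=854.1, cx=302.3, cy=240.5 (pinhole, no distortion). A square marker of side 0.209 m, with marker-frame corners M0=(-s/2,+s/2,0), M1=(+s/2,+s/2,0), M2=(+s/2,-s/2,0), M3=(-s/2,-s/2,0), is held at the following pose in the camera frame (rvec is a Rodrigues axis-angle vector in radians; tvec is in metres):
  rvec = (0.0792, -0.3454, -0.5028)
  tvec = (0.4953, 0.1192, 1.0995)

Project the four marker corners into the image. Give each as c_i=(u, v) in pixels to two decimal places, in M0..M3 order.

Intrinsics K: fx=450.4, fy=854.1, cx=302.3, cy=240.5
Marker side s = 0.209 m; corners in marker frame (Z=0):
  M0 = (-0.1045, +0.1045, 0)
  M1 = (+0.1045, +0.1045, 0)
  M2 = (+0.1045, -0.1045, 0)
  M3 = (-0.1045, -0.1045, 0)
rvec = (0.0792, -0.3454, -0.5028), |rvec| = θ = 0.61513 rad = 35.244°
Rodrigues: sinθ=0.57706, 1−cosθ=0.18330; R = I + sinθ·[k]× + (1−cosθ)·[k]×²:
    [+0.81974 +0.45843 -0.34332]
    [-0.48494 +0.87449 +0.00983]
    [+0.30474 +0.15843 +0.93917]
t = (0.4953, 0.1192, 1.0995) m
M0: Pc = R·M0+t = (+0.45754, +0.26126, +1.08421); u = 450.4·(+0.45754)/1.08421 + 302.3 = 492.3716, v = 854.1·(+0.26126)/1.08421 + 240.5 = 446.3111
M1: Pc = R·M1+t = (+0.62887, +0.15991, +1.14790); u = 450.4·(+0.62887)/1.14790 + 302.3 = 549.0484, v = 854.1·(+0.15991)/1.14790 + 240.5 = 359.4806
M2: Pc = R·M2+t = (+0.53306, -0.02286, +1.11479); u = 450.4·(+0.53306)/1.11479 + 302.3 = 517.6668, v = 854.1·(-0.02286)/1.11479 + 240.5 = 222.9853
M3: Pc = R·M3+t = (+0.36173, +0.07849, +1.05110); u = 450.4·(+0.36173)/1.05110 + 302.3 = 457.3031, v = 854.1·(+0.07849)/1.05110 + 240.5 = 304.2804

c0=(492.37, 446.31) c1=(549.05, 359.48) c2=(517.67, 222.99) c3=(457.30, 304.28)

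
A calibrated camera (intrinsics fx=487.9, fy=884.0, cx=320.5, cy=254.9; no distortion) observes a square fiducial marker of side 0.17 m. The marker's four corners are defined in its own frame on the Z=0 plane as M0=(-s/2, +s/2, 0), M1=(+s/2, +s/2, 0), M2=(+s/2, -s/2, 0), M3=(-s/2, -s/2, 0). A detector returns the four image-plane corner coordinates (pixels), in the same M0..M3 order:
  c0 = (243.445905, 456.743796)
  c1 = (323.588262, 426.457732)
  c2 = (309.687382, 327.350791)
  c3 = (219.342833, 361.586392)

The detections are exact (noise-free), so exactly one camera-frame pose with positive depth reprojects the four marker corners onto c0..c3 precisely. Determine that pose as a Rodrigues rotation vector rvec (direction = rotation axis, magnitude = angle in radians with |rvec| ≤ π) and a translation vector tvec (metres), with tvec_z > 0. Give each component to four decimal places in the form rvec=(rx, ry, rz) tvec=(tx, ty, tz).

rvec=(0.7369, -0.0718, -0.1988) tvec=(-0.0899, 0.1524, 0.9553)

Intrinsics K: fx=487.9, fy=884.0, cx=320.5, cy=254.9
Marker side s = 0.17 m; corners in marker frame (Z=0):
  M0 = (-0.0850, +0.0850, 0)
  M1 = (+0.0850, +0.0850, 0)
  M2 = (+0.0850, -0.0850, 0)
  M3 = (-0.0850, -0.0850, 0)
Detected image corners:
  c0 = (243.445905, 456.743796) px
  c1 = (323.588262, 426.457732) px
  c2 = (309.687382, 327.350791) px
  c3 = (219.342833, 361.586392) px
Planar DLT: solve 8×8 A·h = b for H (H[2,2]=1):
  H  [+498.26679 +305.00590 +274.56748]
  H  [-191.03386 +848.50116 +395.95237]
  H  [-0.00499 +0.70513 +1.00000]
B = K⁻¹H; ‖b₁‖=1.046783, ‖b₂‖=1.046783; λ = 2/(‖b₁‖+‖b₂‖) = 0.955307, sign → tz>0 ⇒ λ=+0.955307
r₁ = λ·B[:,0] = (+0.97874,-0.20507,-0.00477); r₂ = λ·B[:,1] = (+0.15471,+0.72271,+0.67362)
r₃ = r₁×r₂ = (-0.13469,-0.66003,+0.73907); SVD([r₁ r₂ r₃]) → R = UVᵀ:
  R  [+0.97874 +0.15471 -0.13469]
  R  [-0.20507 +0.72271 -0.66003]
  R  [-0.00477 +0.67362 +0.73907]
t = (-0.08994, +0.15243, +0.95531) m
tr R = 2.440512; θ = arccos((tr R − 1)/2) = 0.766625 rad = 43.924°
axis k = ((R−Rᵀ)₃₂, (R−Rᵀ)₁₃, (R−Rᵀ)₂₁) / (2 sinθ) = (+0.961242, -0.093648, -0.259313)
rvec = θ·k = (+0.736913, -0.071793, -0.198796)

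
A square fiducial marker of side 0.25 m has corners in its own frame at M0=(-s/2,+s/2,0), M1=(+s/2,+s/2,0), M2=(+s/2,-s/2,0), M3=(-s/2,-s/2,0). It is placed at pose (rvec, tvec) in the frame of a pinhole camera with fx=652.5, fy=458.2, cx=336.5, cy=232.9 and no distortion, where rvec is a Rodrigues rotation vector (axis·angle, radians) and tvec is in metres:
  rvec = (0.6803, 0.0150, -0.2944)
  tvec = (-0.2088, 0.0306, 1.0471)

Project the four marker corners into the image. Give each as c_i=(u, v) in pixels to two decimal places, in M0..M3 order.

Intrinsics K: fx=652.5, fy=458.2, cx=336.5, cy=232.9
Marker side s = 0.25 m; corners in marker frame (Z=0):
  M0 = (-0.1250, +0.1250, 0)
  M1 = (+0.1250, +0.1250, 0)
  M2 = (+0.1250, -0.1250, 0)
  M3 = (-0.1250, -0.1250, 0)
rvec = (0.6803, 0.0150, -0.2944), |rvec| = θ = 0.74142 rad = 42.480°
Rodrigues: sinθ=0.67534, 1−cosθ=0.26249; R = I + sinθ·[k]× + (1−cosθ)·[k]×²:
    [+0.95851 +0.27303 -0.08197]
    [-0.26329 +0.73762 -0.62177]
    [-0.10930 +0.61755 +0.77890]
t = (-0.2088, 0.0306, 1.0471) m
M0: Pc = R·M0+t = (-0.29448, +0.15571, +1.13796); u = 652.5·(-0.29448)/1.13796 + 336.5 = 167.6439, v = 458.2·(+0.15571)/1.13796 + 232.9 = 295.5981
M1: Pc = R·M1+t = (-0.05486, +0.08989, +1.11063); u = 652.5·(-0.05486)/1.11063 + 336.5 = 304.2709, v = 458.2·(+0.08989)/1.11063 + 232.9 = 269.9854
M2: Pc = R·M2+t = (-0.12312, -0.09451, +0.95624); u = 652.5·(-0.12312)/0.95624 + 336.5 = 252.4910, v = 458.2·(-0.09451)/0.95624 + 232.9 = 187.6125
M3: Pc = R·M3+t = (-0.36274, -0.02869, +0.98357); u = 652.5·(-0.36274)/0.98357 + 336.5 = 95.8564, v = 458.2·(-0.02869)/0.98357 + 232.9 = 219.5340

c0=(167.64, 295.60) c1=(304.27, 269.99) c2=(252.49, 187.61) c3=(95.86, 219.53)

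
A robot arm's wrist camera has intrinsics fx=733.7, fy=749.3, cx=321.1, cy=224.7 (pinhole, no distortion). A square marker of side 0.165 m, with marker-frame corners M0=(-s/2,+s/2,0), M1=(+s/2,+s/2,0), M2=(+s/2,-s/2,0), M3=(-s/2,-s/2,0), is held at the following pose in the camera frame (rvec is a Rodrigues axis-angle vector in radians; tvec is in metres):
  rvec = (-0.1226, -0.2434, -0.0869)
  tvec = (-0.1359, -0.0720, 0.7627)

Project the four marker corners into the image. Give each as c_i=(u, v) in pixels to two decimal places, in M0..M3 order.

c0=(113.63, 240.46) c1=(275.74, 228.31) c2=(261.42, 73.88) c3=(102.47, 77.42)

Intrinsics K: fx=733.7, fy=749.3, cx=321.1, cy=224.7
Marker side s = 0.165 m; corners in marker frame (Z=0):
  M0 = (-0.0825, +0.0825, 0)
  M1 = (+0.0825, +0.0825, 0)
  M2 = (+0.0825, -0.0825, 0)
  M3 = (-0.0825, -0.0825, 0)
rvec = (-0.1226, -0.2434, -0.0869), |rvec| = θ = 0.28605 rad = 16.390°
Rodrigues: sinθ=0.28217, 1−cosθ=0.04063; R = I + sinθ·[k]× + (1−cosθ)·[k]×²:
    [+0.96683 +0.10054 -0.23480]
    [-0.07090 +0.98879 +0.13144]
    [+0.24538 -0.11043 +0.96312]
t = (-0.1359, -0.0720, 0.7627) m
M0: Pc = R·M0+t = (-0.20737, +0.01542, +0.73335); u = 733.7·(-0.20737)/0.73335 + 321.1 = 113.6307, v = 749.3·(+0.01542)/0.73335 + 224.7 = 240.4597
M1: Pc = R·M1+t = (-0.04784, +0.00373, +0.77383); u = 733.7·(-0.04784)/0.77383 + 321.1 = 275.7391, v = 749.3·(+0.00373)/0.77383 + 224.7 = 228.3074
M2: Pc = R·M2+t = (-0.06443, -0.15942, +0.79205); u = 733.7·(-0.06443)/0.79205 + 321.1 = 261.4160, v = 749.3·(-0.15942)/0.79205 + 224.7 = 73.8815
M3: Pc = R·M3+t = (-0.22396, -0.14773, +0.75157); u = 733.7·(-0.22396)/0.75157 + 321.1 = 102.4661, v = 749.3·(-0.14773)/0.75157 + 224.7 = 77.4200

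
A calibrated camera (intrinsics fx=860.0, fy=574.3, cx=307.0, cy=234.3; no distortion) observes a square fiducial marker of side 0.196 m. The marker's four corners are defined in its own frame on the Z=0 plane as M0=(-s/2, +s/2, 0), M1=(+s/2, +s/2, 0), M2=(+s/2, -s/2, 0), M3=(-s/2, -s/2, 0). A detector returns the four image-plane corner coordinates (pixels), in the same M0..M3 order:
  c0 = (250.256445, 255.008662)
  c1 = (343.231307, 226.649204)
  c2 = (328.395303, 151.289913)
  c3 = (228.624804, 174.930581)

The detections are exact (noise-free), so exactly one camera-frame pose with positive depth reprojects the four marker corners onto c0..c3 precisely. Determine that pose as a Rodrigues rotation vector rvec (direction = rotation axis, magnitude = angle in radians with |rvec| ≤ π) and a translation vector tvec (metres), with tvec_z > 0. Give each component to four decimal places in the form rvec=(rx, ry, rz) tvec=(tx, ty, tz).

rvec=(0.3337, -0.6556, -0.2673) tvec=(-0.0271, -0.0750, 1.3555)

Intrinsics K: fx=860.0, fy=574.3, cx=307.0, cy=234.3
Marker side s = 0.196 m; corners in marker frame (Z=0):
  M0 = (-0.0980, +0.0980, 0)
  M1 = (+0.0980, +0.0980, 0)
  M2 = (+0.0980, -0.0980, 0)
  M3 = (-0.0980, -0.0980, 0)
Detected image corners:
  c0 = (250.256445, 255.008662) px
  c1 = (343.231307, 226.649204) px
  c2 = (328.395303, 151.289913) px
  c3 = (228.624804, 174.930581) px
Planar DLT: solve 8×8 A·h = b for H (H[2,2]=1):
  H  [+607.56948 +173.80668 +289.79031]
  H  [-51.28505 +453.25029 +202.53282]
  H  [+0.40453 +0.28323 +1.00000]
B = K⁻¹H; ‖b₁‖=0.737735, ‖b₂‖=0.737735; λ = 2/(‖b₁‖+‖b₂‖) = 1.355501, sign → tz>0 ⇒ λ=+1.355501
r₁ = λ·B[:,0] = (+0.76188,-0.34475,+0.54834); r₂ = λ·B[:,1] = (+0.13690,+0.91316,+0.38392)
r₃ = r₁×r₂ = (-0.63308,-0.21743,+0.74292); SVD([r₁ r₂ r₃]) → R = UVᵀ:
  R  [+0.76188 +0.13690 -0.63308]
  R  [-0.34475 +0.91316 -0.21743]
  R  [+0.54834 +0.38392 +0.74292]
t = (-0.02713, -0.07498, +1.35550) m
tr R = 2.417969; θ = arccos((tr R − 1)/2) = 0.782739 rad = 44.848°
axis k = ((R−Rᵀ)₃₂, (R−Rᵀ)₁₃, (R−Rᵀ)₂₁) / (2 sinθ) = (+0.426354, -0.837620, -0.341490)
rvec = θ·k = (+0.333724, -0.655637, -0.267297)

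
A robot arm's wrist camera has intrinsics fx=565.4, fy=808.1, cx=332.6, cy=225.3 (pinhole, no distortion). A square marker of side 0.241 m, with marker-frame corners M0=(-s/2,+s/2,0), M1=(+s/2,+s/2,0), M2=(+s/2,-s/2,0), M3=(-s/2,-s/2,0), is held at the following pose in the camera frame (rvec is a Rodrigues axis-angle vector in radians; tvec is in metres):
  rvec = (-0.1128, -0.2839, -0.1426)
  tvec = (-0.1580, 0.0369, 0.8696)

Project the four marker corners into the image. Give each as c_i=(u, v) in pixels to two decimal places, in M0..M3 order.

c0=(158.55, 392.36) c1=(316.93, 352.39) c2=(294.11, 140.01) c3=(137.95, 161.61)

Intrinsics K: fx=565.4, fy=808.1, cx=332.6, cy=225.3
Marker side s = 0.241 m; corners in marker frame (Z=0):
  M0 = (-0.1205, +0.1205, 0)
  M1 = (+0.1205, +0.1205, 0)
  M2 = (+0.1205, -0.1205, 0)
  M3 = (-0.1205, -0.1205, 0)
rvec = (-0.1128, -0.2839, -0.1426), |rvec| = θ = 0.33713 rad = 19.316°
Rodrigues: sinθ=0.33078, 1−cosθ=0.05629; R = I + sinθ·[k]× + (1−cosθ)·[k]×²:
    [+0.95001 +0.15577 -0.27059]
    [-0.12405 +0.98363 +0.13073]
    [+0.28652 -0.09062 +0.95378]
t = (-0.1580, 0.0369, 0.8696) m
M0: Pc = R·M0+t = (-0.25371, +0.17038, +0.82415); u = 565.4·(-0.25371)/0.82415 + 332.6 = 158.5489, v = 808.1·(+0.17038)/0.82415 + 225.3 = 392.3566
M1: Pc = R·M1+t = (-0.02475, +0.14048, +0.89321); u = 565.4·(-0.02475)/0.89321 + 332.6 = 316.9313, v = 808.1·(+0.14048)/0.89321 + 225.3 = 352.3937
M2: Pc = R·M2+t = (-0.06229, -0.09658, +0.91505); u = 565.4·(-0.06229)/0.91505 + 332.6 = 294.1085, v = 808.1·(-0.09658)/0.91505 + 225.3 = 140.0118
M3: Pc = R·M3+t = (-0.29125, -0.06668, +0.84599); u = 565.4·(-0.29125)/0.84599 + 332.6 = 137.9521, v = 808.1·(-0.06668)/0.84599 + 225.3 = 161.6081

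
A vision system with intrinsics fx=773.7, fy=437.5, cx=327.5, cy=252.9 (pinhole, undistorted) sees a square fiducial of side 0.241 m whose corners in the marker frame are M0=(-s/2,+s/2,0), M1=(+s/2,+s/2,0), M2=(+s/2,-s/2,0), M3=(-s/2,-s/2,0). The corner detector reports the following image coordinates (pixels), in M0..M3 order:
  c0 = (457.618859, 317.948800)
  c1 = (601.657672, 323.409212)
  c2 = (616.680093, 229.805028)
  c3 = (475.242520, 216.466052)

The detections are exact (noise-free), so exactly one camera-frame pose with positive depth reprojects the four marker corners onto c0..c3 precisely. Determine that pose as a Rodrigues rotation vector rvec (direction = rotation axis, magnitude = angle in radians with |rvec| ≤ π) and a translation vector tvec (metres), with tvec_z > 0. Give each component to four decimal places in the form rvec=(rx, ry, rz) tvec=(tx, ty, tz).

rvec=(-0.0196, -0.3757, 0.1113) tvec=(0.2971, 0.0468, 1.0778)

Intrinsics K: fx=773.7, fy=437.5, cx=327.5, cy=252.9
Marker side s = 0.241 m; corners in marker frame (Z=0):
  M0 = (-0.1205, +0.1205, 0)
  M1 = (+0.1205, +0.1205, 0)
  M2 = (+0.1205, -0.1205, 0)
  M3 = (-0.1205, -0.1205, 0)
Detected image corners:
  c0 = (457.618859, 317.948800) px
  c1 = (601.657672, 323.409212) px
  c2 = (616.680093, 229.805028) px
  c3 = (475.242520, 216.466052) px
Planar DLT: solve 8×8 A·h = b for H (H[2,2]=1):
  H  [+774.40277 -87.34708 +540.74886]
  H  [+131.17018 +394.04819 +271.88231]
  H  [+0.33870 -0.03689 +1.00000]
B = K⁻¹H; ‖b₁‖=0.927855, ‖b₂‖=0.927855; λ = 2/(‖b₁‖+‖b₂‖) = 1.077755, sign → tz>0 ⇒ λ=+1.077755
r₁ = λ·B[:,0] = (+0.92422,+0.11212,+0.36503); r₂ = λ·B[:,1] = (-0.10485,+0.99369,-0.03975)
r₃ = r₁×r₂ = (-0.36719,-0.00153,+0.93015); SVD([r₁ r₂ r₃]) → R = UVᵀ:
  R  [+0.92422 -0.10485 -0.36719]
  R  [+0.11212 +0.99369 -0.00153]
  R  [+0.36503 -0.03975 +0.93015]
t = (+0.29705, +0.04676, +1.07775) m
tr R = 2.848057; θ = arccos((tr R − 1)/2) = 0.392310 rad = 22.478°
axis k = ((R−Rᵀ)₃₂, (R−Rᵀ)₁₃, (R−Rᵀ)₂₁) / (2 sinθ) = (-0.049986, -0.957596, +0.283746)
rvec = θ·k = (-0.019610, -0.375674, +0.111316)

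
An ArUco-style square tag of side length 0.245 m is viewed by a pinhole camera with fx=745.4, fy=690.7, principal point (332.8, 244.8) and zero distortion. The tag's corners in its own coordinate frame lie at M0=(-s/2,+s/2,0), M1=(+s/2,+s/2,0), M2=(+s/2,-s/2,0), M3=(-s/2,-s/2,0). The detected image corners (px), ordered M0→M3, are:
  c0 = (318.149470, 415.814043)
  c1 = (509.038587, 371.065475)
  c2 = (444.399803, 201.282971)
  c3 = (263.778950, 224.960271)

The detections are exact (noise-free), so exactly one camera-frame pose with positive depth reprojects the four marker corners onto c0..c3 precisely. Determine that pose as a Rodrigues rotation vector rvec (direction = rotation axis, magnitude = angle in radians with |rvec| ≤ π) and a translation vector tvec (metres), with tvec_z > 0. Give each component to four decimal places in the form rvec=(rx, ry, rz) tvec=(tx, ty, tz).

Intrinsics K: fx=745.4, fy=690.7, cx=332.8, cy=244.8
Marker side s = 0.245 m; corners in marker frame (Z=0):
  M0 = (-0.1225, +0.1225, 0)
  M1 = (+0.1225, +0.1225, 0)
  M2 = (+0.1225, -0.1225, 0)
  M3 = (-0.1225, -0.1225, 0)
Detected image corners:
  c0 = (318.149470, 415.814043) px
  c1 = (509.038587, 371.065475) px
  c2 = (444.399803, 201.282971) px
  c3 = (263.778950, 224.960271) px
Planar DLT: solve 8×8 A·h = b for H (H[2,2]=1):
  H  [+914.36580 +106.99717 +387.19808]
  H  [-13.63931 +625.64569 +298.48308]
  H  [+0.40928 -0.35673 +1.00000]
B = K⁻¹H; ‖b₁‖=1.133355, ‖b₂‖=1.133355; λ = 2/(‖b₁‖+‖b₂‖) = 0.882336, sign → tz>0 ⇒ λ=+0.882336
r₁ = λ·B[:,0] = (+0.92111,-0.14541,+0.36112); r₂ = λ·B[:,1] = (+0.26718,+0.91079,-0.31476)
r₃ = r₁×r₂ = (-0.28313,+0.38641,+0.87779); SVD([r₁ r₂ r₃]) → R = UVᵀ:
  R  [+0.92111 +0.26718 -0.28313]
  R  [-0.14541 +0.91079 +0.38641]
  R  [+0.36112 -0.31476 +0.87779]
t = (+0.06439, +0.06858, +0.88234) m
tr R = 2.709694; θ = arccos((tr R − 1)/2) = 0.545541 rad = 31.257°
axis k = ((R−Rᵀ)₃₂, (R−Rᵀ)₁₃, (R−Rᵀ)₂₁) / (2 sinθ) = (-0.675661, -0.620813, -0.397585)
rvec = θ·k = (-0.368601, -0.338679, -0.216899)

rvec=(-0.3686, -0.3387, -0.2169) tvec=(0.0644, 0.0686, 0.8823)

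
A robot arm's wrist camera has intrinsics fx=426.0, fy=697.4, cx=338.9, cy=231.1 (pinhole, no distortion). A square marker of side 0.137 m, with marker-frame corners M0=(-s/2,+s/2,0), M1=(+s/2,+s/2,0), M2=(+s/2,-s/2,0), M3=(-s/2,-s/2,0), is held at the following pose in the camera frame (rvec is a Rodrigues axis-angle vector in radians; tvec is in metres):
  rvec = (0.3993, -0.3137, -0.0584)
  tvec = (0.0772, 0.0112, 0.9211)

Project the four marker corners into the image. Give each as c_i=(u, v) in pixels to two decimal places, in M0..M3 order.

c0=(344.29, 292.92) c1=(401.38, 278.82) c2=(405.38, 185.42) c3=(344.98, 196.16)

Intrinsics K: fx=426.0, fy=697.4, cx=338.9, cy=231.1
Marker side s = 0.137 m; corners in marker frame (Z=0):
  M0 = (-0.0685, +0.0685, 0)
  M1 = (+0.0685, +0.0685, 0)
  M2 = (+0.0685, -0.0685, 0)
  M3 = (-0.0685, -0.0685, 0)
rvec = (0.3993, -0.3137, -0.0584), |rvec| = θ = 0.51113 rad = 29.286°
Rodrigues: sinθ=0.48917, 1−cosθ=0.12781; R = I + sinθ·[k]× + (1−cosθ)·[k]×²:
    [+0.95019 -0.00539 -0.31163]
    [-0.11717 +0.92033 -0.37318]
    [+0.28881 +0.39110 +0.87386]
t = (0.0772, 0.0112, 0.9211) m
M0: Pc = R·M0+t = (+0.01174, +0.08227, +0.92811); u = 426.0·(+0.01174)/0.92811 + 338.9 = 344.2900, v = 697.4·(+0.08227)/0.92811 + 231.1 = 292.9186
M1: Pc = R·M1+t = (+0.14192, +0.06622, +0.96767); u = 426.0·(+0.14192)/0.96767 + 338.9 = 401.3771, v = 697.4·(+0.06622)/0.96767 + 231.1 = 278.8222
M2: Pc = R·M2+t = (+0.14266, -0.05987, +0.91409); u = 426.0·(+0.14266)/0.91409 + 338.9 = 405.3833, v = 697.4·(-0.05987)/0.91409 + 231.1 = 185.4236
M3: Pc = R·M3+t = (+0.01248, -0.04382, +0.87453); u = 426.0·(+0.01248)/0.87453 + 338.9 = 344.9798, v = 697.4·(-0.04382)/0.87453 + 231.1 = 196.1579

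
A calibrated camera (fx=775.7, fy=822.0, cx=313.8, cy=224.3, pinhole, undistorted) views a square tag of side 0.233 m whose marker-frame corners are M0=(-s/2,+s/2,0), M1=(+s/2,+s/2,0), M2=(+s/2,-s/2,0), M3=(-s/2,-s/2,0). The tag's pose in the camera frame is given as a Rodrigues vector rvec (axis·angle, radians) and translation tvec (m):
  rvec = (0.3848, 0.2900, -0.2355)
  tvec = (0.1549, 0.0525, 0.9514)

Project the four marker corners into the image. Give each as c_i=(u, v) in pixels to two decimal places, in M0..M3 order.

Intrinsics K: fx=775.7, fy=822.0, cx=313.8, cy=224.3
Marker side s = 0.233 m; corners in marker frame (Z=0):
  M0 = (-0.1165, +0.1165, 0)
  M1 = (+0.1165, +0.1165, 0)
  M2 = (+0.1165, -0.1165, 0)
  M3 = (-0.1165, -0.1165, 0)
rvec = (0.3848, 0.2900, -0.2355), |rvec| = θ = 0.53631 rad = 30.728°
Rodrigues: sinθ=0.51097, 1−cosθ=0.14040; R = I + sinθ·[k]× + (1−cosθ)·[k]×²:
    [+0.93188 +0.27884 +0.23206]
    [-0.16990 +0.90065 -0.39995]
    [-0.32053 +0.33328 +0.88667]
t = (0.1549, 0.0525, 0.9514) m
M0: Pc = R·M0+t = (+0.07882, +0.17722, +1.02757); u = 775.7·(+0.07882)/1.02757 + 313.8 = 373.3015, v = 822.0·(+0.17722)/1.02757 + 224.3 = 366.0658
M1: Pc = R·M1+t = (+0.29595, +0.13763, +0.95289); u = 775.7·(+0.29595)/0.95289 + 313.8 = 554.7183, v = 822.0·(+0.13763)/0.95289 + 224.3 = 343.0276
M2: Pc = R·M2+t = (+0.23098, -0.07222, +0.87523); u = 775.7·(+0.23098)/0.87523 + 313.8 = 518.5116, v = 822.0·(-0.07222)/0.87523 + 224.3 = 156.4732
M3: Pc = R·M3+t = (+0.01385, -0.03263, +0.94991); u = 775.7·(+0.01385)/0.94991 + 313.8 = 325.1109, v = 822.0·(-0.03263)/0.94991 + 224.3 = 196.0619

c0=(373.30, 366.07) c1=(554.72, 343.03) c2=(518.51, 156.47) c3=(325.11, 196.06)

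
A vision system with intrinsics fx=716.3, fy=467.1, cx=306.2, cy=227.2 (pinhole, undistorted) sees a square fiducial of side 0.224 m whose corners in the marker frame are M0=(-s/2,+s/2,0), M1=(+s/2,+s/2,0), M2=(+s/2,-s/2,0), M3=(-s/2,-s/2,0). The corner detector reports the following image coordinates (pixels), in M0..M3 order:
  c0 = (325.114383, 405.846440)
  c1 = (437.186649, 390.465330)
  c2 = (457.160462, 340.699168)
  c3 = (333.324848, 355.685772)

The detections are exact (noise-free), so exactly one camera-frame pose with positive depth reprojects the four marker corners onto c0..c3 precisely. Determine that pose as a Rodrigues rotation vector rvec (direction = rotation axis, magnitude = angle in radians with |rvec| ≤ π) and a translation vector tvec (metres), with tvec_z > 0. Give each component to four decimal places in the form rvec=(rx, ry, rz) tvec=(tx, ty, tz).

Intrinsics K: fx=716.3, fy=467.1, cx=306.2, cy=227.2
Marker side s = 0.224 m; corners in marker frame (Z=0):
  M0 = (-0.1120, +0.1120, 0)
  M1 = (+0.1120, +0.1120, 0)
  M2 = (+0.1120, -0.1120, 0)
  M3 = (-0.1120, -0.1120, 0)
Detected image corners:
  c0 = (325.114383, 405.846440) px
  c1 = (437.186649, 390.465330) px
  c2 = (457.160462, 340.699168) px
  c3 = (333.324848, 355.685772) px
Planar DLT: solve 8×8 A·h = b for H (H[2,2]=1):
  H  [+593.91004 +117.60729 +388.99755]
  H  [-1.78824 +397.06675 +374.32855]
  H  [+0.17698 +0.46636 +1.00000]
B = K⁻¹H; ‖b₁‖=0.779193, ‖b₂‖=0.779193; λ = 2/(‖b₁‖+‖b₂‖) = 1.283380, sign → tz>0 ⇒ λ=+1.283380
r₁ = λ·B[:,0] = (+0.96700,-0.11539,+0.22713); r₂ = λ·B[:,1] = (-0.04514,+0.79984,+0.59852)
r₃ = r₁×r₂ = (-0.25073,-0.58902,+0.76824); SVD([r₁ r₂ r₃]) → R = UVᵀ:
  R  [+0.96700 -0.04514 -0.25073]
  R  [-0.11539 +0.79984 -0.58902]
  R  [+0.22713 +0.59852 +0.76824]
t = (+0.14835, +0.40424, +1.28338) m
tr R = 2.535083; θ = arccos((tr R − 1)/2) = 0.695800 rad = 39.866°
axis k = ((R−Rᵀ)₃₂, (R−Rᵀ)₁₃, (R−Rᵀ)₂₁) / (2 sinθ) = (+0.926316, -0.372742, -0.054800)
rvec = θ·k = (+0.644530, -0.259354, -0.038130)

rvec=(0.6445, -0.2594, -0.0381) tvec=(0.1483, 0.4042, 1.2834)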